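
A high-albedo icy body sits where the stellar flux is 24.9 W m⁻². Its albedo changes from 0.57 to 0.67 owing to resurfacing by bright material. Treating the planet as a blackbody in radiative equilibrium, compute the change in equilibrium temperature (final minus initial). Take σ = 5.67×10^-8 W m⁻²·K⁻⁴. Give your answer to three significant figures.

-5.31 K

Initial: T₁ = [S(1−0.57)/(4σ)]^(1/4) = 82.89 K.
With α = 0.67, T₂ = 77.58 K.
Change: 77.58 − 82.89 = -5.308 K.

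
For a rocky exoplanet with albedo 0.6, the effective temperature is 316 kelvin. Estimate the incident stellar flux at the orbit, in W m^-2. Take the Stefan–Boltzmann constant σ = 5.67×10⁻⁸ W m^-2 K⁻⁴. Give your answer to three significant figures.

Invert the energy balance for S: S = 4σT⁴/(1−α).
The emitted flux is σT⁴ = 565.4 W m^-2.
So S = 4×565.4/(1−0.6) = 5654 W m^-2.

5650 W m^-2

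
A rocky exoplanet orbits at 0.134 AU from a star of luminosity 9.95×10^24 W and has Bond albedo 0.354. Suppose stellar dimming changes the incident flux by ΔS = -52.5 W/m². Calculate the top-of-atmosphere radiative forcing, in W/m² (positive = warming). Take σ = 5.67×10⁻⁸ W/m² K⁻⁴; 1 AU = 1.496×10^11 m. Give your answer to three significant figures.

-8.48 W/m²

Orbital distance: d = 0.134 AU = 2.005×10^10 m.
Spreading L over a sphere of radius d: S = 9.95×10^24/(4π·2.00×10^10²) = 1970 W/m².
TOA radiative forcing: ΔF = (1−α)ΔS/4 = 0.646·(-52.5)/4 = -8.479 W/m².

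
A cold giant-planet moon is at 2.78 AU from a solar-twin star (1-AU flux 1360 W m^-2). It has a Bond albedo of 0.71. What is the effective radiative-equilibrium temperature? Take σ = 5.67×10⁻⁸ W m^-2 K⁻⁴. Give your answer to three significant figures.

By the inverse-square law, S = 1360/2.78² = 176.0 W m^-2.
The planet absorbs (1−α)S over its disc πR² and re-emits over 4πR², so the mean absorbed flux is (1−0.71)·176.0/4 = 12.76 W m^-2.
Balancing against σT⁴: T = (12.76/5.67×10⁻⁸)^(1/4) = 122.5 K.

122 kelvin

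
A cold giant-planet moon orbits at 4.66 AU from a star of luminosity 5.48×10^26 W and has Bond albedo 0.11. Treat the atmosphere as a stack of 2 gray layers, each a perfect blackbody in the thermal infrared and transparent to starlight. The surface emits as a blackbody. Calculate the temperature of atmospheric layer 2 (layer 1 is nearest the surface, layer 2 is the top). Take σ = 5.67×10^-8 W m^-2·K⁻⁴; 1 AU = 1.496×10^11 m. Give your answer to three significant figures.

137 K

d = 4.66 × 1.496×10^11 m = 6.971×10^11 m.
Spreading L over a sphere of radius d: S = 5.48×10^26/(4π·6.97×10^11²) = 89.73 W m^-2.
OLR = S(1−α)/4 = 19.96 W m^-2; the top layer radiates at T_e = 137.0 K.
The net upward flux σT_e⁴ is constant between every pair of levels, so T_k⁴ = (N+1−k)T_e⁴.
T_2 = (1)^(1/4)·137.0 = 137.0 K.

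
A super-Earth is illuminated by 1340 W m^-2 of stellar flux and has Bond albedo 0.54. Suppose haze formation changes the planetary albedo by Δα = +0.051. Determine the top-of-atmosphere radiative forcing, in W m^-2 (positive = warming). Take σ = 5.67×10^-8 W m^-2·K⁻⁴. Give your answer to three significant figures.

-17.1 W m^-2

The change in absorbed flux is Δ[S(1−α)/4] = −SΔα/4 = -17.08 W m^-2.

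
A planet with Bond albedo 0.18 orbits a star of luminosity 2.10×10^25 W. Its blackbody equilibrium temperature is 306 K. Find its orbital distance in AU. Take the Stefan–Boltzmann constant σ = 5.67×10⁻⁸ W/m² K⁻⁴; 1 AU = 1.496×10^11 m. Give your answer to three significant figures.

Energy balance gives S = 4σT⁴/(1−α) = 2425 W/m².
S = L/(4πd²) → d = √(L/4πS) = √(2.10×10^25/(4π·2425)) = 2.625×10^10 m = 0.1755 AU.

0.175 AU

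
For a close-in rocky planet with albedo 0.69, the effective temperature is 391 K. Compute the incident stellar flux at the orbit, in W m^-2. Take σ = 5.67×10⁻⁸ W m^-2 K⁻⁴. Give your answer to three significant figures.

17100 W m^-2

From S(1−α)/4 = σT⁴: S = 4σT⁴/(1−α).
σT⁴ = 5.67×10⁻⁸·(391)⁴ = 1325 W m^-2.
So S = 4×1325/(1−0.69) = 17100 W m^-2.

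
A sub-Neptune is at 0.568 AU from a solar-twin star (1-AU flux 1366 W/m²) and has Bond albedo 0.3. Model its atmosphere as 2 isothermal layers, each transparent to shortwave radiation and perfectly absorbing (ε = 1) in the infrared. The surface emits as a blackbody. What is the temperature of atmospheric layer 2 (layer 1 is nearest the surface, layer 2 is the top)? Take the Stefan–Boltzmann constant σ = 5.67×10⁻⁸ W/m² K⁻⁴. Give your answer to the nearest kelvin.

338 kelvin

By the inverse-square law, S = 1366/0.568² = 4234 W/m².
The effective emission temperature is T_e = [S(1−α)/(4σ)]^¼ = 338.1 K.
In the N-layer model, layer k (counted from the surface) has T_k = (N+1−k)^(1/4)·T_e.
T_2 = (1)^(1/4)·338.1 = 338.1 K.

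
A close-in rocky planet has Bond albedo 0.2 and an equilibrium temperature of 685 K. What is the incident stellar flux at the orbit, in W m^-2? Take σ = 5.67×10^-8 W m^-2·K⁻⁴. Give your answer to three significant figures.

From S(1−α)/4 = σT⁴: S = 4σT⁴/(1−α).
σT⁴ = 5.67×10⁻⁸·(685)⁴ = 12480 W m^-2.
So S = 4×12480/(1−0.2) = 62420 W m^-2.

62400 W m^-2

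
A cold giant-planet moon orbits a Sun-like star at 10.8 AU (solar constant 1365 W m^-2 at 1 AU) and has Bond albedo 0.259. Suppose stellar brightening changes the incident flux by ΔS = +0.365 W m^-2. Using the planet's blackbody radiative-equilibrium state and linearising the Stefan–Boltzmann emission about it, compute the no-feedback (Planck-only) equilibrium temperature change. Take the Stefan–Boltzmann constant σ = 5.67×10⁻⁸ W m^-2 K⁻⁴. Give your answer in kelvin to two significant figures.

0.61 kelvin

By the inverse-square law, S = 1365/10.8² = 11.70 W m^-2.
Reference equilibrium: T_e = [S(1−α)/(4σ)]^(1/4) = 78.63 K.
TOA radiative forcing: ΔF = (1−α)ΔS/4 = 0.741·(+0.365)/4 = 0.06762 W m^-2.
The Planck feedback parameter is 4σT_e³ = 0.1103 W m^-2/K.
Hence the no-feedback warming is ΔF/(4σT_e³) = 0.613 K.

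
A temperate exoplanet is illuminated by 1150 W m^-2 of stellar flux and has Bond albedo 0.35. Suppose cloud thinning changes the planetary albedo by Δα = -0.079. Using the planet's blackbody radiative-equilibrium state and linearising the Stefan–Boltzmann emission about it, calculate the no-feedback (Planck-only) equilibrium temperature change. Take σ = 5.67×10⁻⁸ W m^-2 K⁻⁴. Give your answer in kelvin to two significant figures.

7.3 K

The baseline emission temperature is T_e = 239.6 K.
TOA radiative forcing: ΔF = −S·Δα/4 = −1150·(-0.079)/4 = 22.71 W m^-2.
Planck response: λ_P = 4σT_e³ = 4·5.67×10⁻⁸·(239.6)³ = 3.120 W m^-2/K.
So ΔT₀ = 22.71/3.120 = 7.28 K.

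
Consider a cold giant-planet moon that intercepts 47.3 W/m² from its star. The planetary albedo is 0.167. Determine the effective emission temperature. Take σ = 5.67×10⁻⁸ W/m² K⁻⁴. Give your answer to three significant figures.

Absorbed flux (global mean): S(1−α)/4 = 47.30·0.833/4 = 9.850 W/m².
Set σT⁴ = 9.850 → T = (9.850/σ)^(1/4) = 114.8 K.

115 kelvin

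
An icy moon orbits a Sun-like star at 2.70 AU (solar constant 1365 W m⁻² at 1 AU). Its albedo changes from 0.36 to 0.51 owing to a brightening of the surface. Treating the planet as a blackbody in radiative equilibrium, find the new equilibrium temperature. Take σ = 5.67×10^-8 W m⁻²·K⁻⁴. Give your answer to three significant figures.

142 kelvin

By the inverse-square law, S = 1365/2.70² = 187.2 W m⁻².
With the new albedo, S(1−α₂)/4 = 22.94 W m⁻², so T₂ = 141.8 K.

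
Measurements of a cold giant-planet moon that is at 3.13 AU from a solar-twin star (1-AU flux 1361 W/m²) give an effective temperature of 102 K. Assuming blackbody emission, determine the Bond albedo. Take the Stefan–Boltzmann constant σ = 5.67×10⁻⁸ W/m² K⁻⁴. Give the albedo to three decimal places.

0.823

Flux at the orbit: S = 1361/(3.13)² = 138.9 W/m².
Energy balance: S(1−α)/4 = σT⁴, so 1−α = 4σT⁴/S.
σT⁴ = 6.137 W/m², so 4σT⁴ = 24.55 W/m².
1−α = 24.55/138.9 = 0.1767, so α = 0.8233.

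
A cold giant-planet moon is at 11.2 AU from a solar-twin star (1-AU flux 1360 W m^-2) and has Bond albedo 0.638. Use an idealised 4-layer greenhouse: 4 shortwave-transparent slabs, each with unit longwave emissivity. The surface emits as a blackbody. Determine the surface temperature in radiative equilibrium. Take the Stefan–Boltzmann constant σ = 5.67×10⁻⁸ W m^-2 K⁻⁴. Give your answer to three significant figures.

96.4 kelvin

Irradiance scales as 1/d², so S = 1360 W m^-2 × (1/11.2)² = 10.84 W m^-2.
Top-of-atmosphere balance: σT_e⁴ = S(1−α)/4 = 0.9812 W m^-2 → T_e = 64.50 K.
With N = 4 opaque layers, T_s = (N+1)^(1/4)·T_e = 5^(1/4)·64.50 = 96.45 K.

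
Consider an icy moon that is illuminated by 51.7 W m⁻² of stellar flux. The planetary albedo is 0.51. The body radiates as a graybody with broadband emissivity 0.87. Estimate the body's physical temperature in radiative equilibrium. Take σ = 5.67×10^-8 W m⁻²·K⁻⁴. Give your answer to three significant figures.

The planet absorbs (1−α)S over its disc πR² and re-emits over 4πR², so the mean absorbed flux is (1−0.51)·51.70/4 = 6.333 W m⁻².
Equating to εσT⁴ with ε = 0.87: T = (6.333/0.87σ)^(1/4) = 106.4 K.

106 K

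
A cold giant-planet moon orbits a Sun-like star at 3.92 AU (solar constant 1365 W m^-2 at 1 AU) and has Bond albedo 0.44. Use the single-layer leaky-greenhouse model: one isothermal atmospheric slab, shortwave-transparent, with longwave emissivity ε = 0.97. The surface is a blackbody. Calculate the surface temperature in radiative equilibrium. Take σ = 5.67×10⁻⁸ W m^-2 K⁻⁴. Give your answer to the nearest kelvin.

144 kelvin

Irradiance scales as 1/d², so S = 1365 W m^-2 × (1/3.92)² = 88.83 W m^-2.
At the top of the atmosphere, σT_e⁴ = S(1−α)/4 = 12.44 W m^-2, giving T_e = 121.7 K.
The surface balance (absorbed SW + ε·downward IR = σT_s⁴) with T_a⁴ = T_s⁴/2 reduces to T_s = T_e·[2/(2−ε)]^¼ = 143.7 K.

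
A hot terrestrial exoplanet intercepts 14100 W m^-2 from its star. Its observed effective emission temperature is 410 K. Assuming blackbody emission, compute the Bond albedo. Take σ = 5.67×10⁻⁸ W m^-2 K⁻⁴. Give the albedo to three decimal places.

Energy balance: S(1−α)/4 = σT⁴, so 1−α = 4σT⁴/S.
σT⁴ = 1602 W m^-2, so 4σT⁴ = 6409 W m^-2.
Hence α = 1 − 6409/14100 = 0.5455.

0.545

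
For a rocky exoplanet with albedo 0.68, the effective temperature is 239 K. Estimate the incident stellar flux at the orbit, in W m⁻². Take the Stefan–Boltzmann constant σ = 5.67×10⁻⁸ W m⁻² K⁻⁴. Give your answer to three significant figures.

2310 W m⁻²

Invert the energy balance for S: S = 4σT⁴/(1−α).
The emitted flux is σT⁴ = 185.0 W m⁻².
S = 4·185.0/0.32 = 2313 W m⁻².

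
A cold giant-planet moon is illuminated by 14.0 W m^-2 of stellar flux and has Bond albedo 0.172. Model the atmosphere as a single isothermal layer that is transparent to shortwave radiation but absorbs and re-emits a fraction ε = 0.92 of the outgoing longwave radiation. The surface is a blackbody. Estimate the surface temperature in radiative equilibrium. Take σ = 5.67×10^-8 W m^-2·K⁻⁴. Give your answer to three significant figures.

At the top of the atmosphere, σT_e⁴ = S(1−α)/4 = 2.898 W m^-2, giving T_e = 84.55 K.
For a single slab of emissivity ε, T_s⁴ = 2T_e⁴/(2−ε); thus T_s = 84.55·(1.852)^(1/4) = 98.63 K.

98.6 kelvin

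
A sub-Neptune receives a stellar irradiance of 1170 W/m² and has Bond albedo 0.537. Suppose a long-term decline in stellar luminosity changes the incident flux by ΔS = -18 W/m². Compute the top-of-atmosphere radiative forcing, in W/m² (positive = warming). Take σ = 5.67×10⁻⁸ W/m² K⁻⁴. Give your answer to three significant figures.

-2.08 W/m²

Only a fraction (1−α) is absorbed and it's spread over 4πR², so ΔF = (1−α)ΔS/4 = -2.083 W/m².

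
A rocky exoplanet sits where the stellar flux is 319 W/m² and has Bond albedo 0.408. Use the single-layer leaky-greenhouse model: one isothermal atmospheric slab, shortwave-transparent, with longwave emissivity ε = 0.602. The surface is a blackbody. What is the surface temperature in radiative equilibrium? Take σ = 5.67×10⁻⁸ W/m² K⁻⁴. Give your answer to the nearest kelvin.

Effective emission temperature (TOA balance): σT_e⁴ = S(1−α)/4 = 47.21 W/m² → T_e = 169.9 K.
For a single slab of emissivity ε, T_s⁴ = 2T_e⁴/(2−ε); thus T_s = 169.9·(1.431)^(1/4) = 185.8 K.

186 kelvin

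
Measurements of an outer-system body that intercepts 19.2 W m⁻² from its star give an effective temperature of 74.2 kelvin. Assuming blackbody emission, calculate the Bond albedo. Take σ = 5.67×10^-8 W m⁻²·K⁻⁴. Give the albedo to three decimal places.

0.642

Rearranging the radiative balance, α = 1 − 4σT⁴/S.
σT⁴ = 1.719 W m⁻², so 4σT⁴ = 6.875 W m⁻².
Hence α = 1 − 6.875/19.20 = 0.6419.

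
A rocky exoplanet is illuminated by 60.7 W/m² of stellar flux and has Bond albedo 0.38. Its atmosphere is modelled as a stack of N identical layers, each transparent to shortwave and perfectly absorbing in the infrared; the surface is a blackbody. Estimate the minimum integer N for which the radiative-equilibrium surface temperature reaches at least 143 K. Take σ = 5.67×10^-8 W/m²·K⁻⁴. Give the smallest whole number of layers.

OLR = S(1−α)/4 = 9.409 W/m²; the top layer radiates at T_e = 113.5 K.
Since T_s⁴ = (N+1)T_e⁴, we need N ≥ (T_s/T_e)⁴ − 1 = 1.520.
Rounding up, N = 2.

2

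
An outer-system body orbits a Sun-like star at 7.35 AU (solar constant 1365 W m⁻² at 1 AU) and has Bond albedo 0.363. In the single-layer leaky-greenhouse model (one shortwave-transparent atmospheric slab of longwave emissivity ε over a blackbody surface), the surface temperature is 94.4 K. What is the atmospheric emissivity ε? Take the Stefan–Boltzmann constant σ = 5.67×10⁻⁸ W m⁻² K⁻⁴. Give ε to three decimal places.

Flux at the orbit: S = 1365/(7.35)² = 25.27 W m⁻².
Effective temperature: T_e = [S(1−α)/(4σ)]^(1/4) = 91.78 K.
Since (2−ε)/2 = (T_e/T_s)⁴ = 0.8936, ε = 0.2127.

0.213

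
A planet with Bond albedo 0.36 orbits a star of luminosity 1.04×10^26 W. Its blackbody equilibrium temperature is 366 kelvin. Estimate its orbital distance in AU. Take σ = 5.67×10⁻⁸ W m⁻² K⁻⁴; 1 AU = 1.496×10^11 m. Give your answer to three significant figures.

0.241 AU

Energy balance gives S = 4σT⁴/(1−α) = 6359 W m⁻².
From L = 4πd²S, d = √(1.04×10^26/(4π·6359)) = 3.608×10^10 m = 0.2411 AU.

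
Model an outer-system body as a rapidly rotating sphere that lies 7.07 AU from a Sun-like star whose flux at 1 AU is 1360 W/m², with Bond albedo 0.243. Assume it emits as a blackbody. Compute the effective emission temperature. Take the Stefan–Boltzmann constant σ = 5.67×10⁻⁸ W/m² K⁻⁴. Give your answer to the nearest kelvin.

Flux at the orbit: S = 1360/(7.07)² = 27.21 W/m².
The planet absorbs (1−α)S over its disc πR² and re-emits over 4πR², so the mean absorbed flux is (1−0.243)·27.21/4 = 5.149 W/m².
Balancing against σT⁴: T = (5.149/5.67×10⁻⁸)^(1/4) = 97.62 K.

98 kelvin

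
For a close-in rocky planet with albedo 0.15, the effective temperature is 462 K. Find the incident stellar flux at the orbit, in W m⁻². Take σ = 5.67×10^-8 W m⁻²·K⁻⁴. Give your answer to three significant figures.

Invert the energy balance for S: S = 4σT⁴/(1−α).
The emitted flux is σT⁴ = 2583 W m⁻².
S = 4·2583/0.85 = 12160 W m⁻².

12200 W m⁻²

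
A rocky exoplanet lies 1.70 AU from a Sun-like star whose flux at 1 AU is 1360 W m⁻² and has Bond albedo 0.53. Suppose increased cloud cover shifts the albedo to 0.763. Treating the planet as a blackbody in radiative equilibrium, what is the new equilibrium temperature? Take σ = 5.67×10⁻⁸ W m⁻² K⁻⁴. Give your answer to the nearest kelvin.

149 K

By the inverse-square law, S = 1360/1.70² = 470.6 W m⁻².
T₂ = [S(1−α₂)/(4σ)]^(1/4) = [470.6·0.237/(4σ)]^(1/4) = 148.9 K.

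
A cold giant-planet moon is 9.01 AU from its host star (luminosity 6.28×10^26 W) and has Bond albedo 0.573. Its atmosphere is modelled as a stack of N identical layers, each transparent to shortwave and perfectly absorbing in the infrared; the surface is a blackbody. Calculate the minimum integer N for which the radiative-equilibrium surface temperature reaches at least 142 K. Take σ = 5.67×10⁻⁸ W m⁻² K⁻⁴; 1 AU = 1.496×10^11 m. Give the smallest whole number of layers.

Orbital distance: d = 9.01 AU = 1.348×10^12 m.
Spreading L over a sphere of radius d: S = 6.28×10^26/(4π·1.35×10^12²) = 27.51 W m⁻².
OLR = S(1−α)/4 = 2.936 W m⁻²; the top layer radiates at T_e = 84.83 K.
Need (N+1)T_e⁴ ≥ T_s⁴, i.e. N+1 ≥ (142/84.83)⁴ = 7.851.
So N ≥ 6.851; the smallest integer is N = 7.

7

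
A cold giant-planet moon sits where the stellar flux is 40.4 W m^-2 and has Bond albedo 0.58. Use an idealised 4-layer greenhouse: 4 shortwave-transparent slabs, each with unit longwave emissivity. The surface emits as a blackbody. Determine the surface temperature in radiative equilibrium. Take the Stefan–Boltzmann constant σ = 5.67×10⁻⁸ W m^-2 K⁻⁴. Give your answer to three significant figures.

OLR = S(1−α)/4 = 4.242 W m^-2; the top layer radiates at T_e = 93.00 K.
For an N-layer opaque stack, T_s⁴ = (N+1)T_e⁴, hence T_s = (5)^(1/4)×93.00 K = 139.1 K.

139 K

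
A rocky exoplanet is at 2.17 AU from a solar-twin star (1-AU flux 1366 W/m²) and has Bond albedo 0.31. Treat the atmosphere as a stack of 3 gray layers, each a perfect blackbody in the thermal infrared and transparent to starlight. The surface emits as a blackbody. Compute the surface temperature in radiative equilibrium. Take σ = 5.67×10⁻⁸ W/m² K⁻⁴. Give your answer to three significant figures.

Flux at the orbit: S = 1366/(2.17)² = 290.1 W/m².
OLR = S(1−α)/4 = 50.04 W/m²; the top layer radiates at T_e = 172.4 K.
With N = 3 opaque layers, T_s = (N+1)^(1/4)·T_e = 4^(1/4)·172.4 = 243.8 K.

244 K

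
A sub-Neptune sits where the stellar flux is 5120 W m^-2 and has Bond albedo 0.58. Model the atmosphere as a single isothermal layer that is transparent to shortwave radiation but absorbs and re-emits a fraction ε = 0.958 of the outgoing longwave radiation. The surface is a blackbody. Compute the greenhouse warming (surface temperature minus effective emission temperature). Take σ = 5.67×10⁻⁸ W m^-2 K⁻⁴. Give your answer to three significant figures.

55.2 kelvin

At the top of the atmosphere, σT_e⁴ = S(1−α)/4 = 537.6 W m^-2, giving T_e = 312.0 K.
The surface balance (absorbed SW + ε·downward IR = σT_s⁴) with T_a⁴ = T_s⁴/2 reduces to T_s = T_e·[2/(2−ε)]^¼ = 367.3 K.
The atmosphere warms the surface by 55.24 K.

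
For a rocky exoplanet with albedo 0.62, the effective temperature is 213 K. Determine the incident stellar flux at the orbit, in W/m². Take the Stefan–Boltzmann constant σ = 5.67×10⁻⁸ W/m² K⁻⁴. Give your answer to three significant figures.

1230 W/m²

Invert the energy balance for S: S = 4σT⁴/(1−α).
The emitted flux is σT⁴ = 116.7 W/m².
S = 4·116.7/0.38 = 1229 W/m².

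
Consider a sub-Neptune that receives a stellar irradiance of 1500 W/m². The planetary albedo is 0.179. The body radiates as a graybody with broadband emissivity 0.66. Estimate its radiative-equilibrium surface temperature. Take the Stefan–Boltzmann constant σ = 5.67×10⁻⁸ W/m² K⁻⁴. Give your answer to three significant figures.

The planet absorbs (1−α)S over its disc πR² and re-emits over 4πR², so the mean absorbed flux is (1−0.179)·1500/4 = 307.9 W/m².
Radiative balance εσT⁴ = 307.9 gives T = [307.9/(0.66·σ)]^(1/4) = 301.2 K.

301 kelvin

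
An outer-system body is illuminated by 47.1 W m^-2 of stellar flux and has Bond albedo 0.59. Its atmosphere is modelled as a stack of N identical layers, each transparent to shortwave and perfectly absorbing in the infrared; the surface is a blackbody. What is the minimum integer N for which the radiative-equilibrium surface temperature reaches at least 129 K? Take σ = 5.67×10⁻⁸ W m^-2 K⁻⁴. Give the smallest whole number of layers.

The effective emission temperature is T_e = [S(1−α)/(4σ)]^¼ = 96.06 K.
Need (N+1)T_e⁴ ≥ T_s⁴, i.e. N+1 ≥ (129/96.06)⁴ = 3.252.
Rounding up, N = 3.

3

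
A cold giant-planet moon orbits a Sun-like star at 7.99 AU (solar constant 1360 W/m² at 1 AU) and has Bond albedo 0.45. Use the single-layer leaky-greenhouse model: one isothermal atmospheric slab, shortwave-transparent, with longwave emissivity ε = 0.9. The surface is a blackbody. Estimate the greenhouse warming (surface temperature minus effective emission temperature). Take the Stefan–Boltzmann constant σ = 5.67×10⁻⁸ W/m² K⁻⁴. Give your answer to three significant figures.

13.7 kelvin

Irradiance scales as 1/d², so S = 1360 W/m² × (1/7.99)² = 21.30 W/m².
The planet radiates to space at T_e = [S(1−α)/(4σ)]^(1/4) = 84.78 K.
Surface balance with a leaky layer gives σT_s⁴ = σT_e⁴·2/(2−ε), so T_s = T_e·[2/(2−0.9)]^(1/4) = 98.45 K.
Greenhouse warming: T_s − T_e = 13.67 K.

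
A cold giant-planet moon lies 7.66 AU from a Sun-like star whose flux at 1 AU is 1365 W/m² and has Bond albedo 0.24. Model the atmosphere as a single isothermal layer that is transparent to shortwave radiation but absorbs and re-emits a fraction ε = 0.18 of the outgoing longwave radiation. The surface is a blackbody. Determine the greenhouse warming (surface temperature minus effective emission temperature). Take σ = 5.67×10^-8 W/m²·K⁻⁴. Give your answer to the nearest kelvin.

2 kelvin

Flux at the orbit: S = 1365/(7.66)² = 23.26 W/m².
Effective emission temperature (TOA balance): σT_e⁴ = S(1−α)/4 = 4.420 W/m² → T_e = 93.96 K.
The surface balance (absorbed SW + ε·downward IR = σT_s⁴) with T_a⁴ = T_s⁴/2 reduces to T_s = T_e·[2/(2−ε)]^¼ = 96.21 K.
The atmosphere warms the surface by 2.242 K.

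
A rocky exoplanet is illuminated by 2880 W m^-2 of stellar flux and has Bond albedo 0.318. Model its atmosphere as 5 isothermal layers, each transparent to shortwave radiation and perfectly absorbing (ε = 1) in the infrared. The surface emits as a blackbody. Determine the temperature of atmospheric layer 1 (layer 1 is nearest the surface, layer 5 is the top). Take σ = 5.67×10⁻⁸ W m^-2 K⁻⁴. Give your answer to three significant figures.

The effective emission temperature is T_e = [S(1−α)/(4σ)]^¼ = 305.1 K.
In the N-layer model, layer k (counted from the surface) has T_k = (N+1−k)^(1/4)·T_e.
With k = 1: T_1 = (5+1−1)^¼·305.1 K = 456.2 K.

456 K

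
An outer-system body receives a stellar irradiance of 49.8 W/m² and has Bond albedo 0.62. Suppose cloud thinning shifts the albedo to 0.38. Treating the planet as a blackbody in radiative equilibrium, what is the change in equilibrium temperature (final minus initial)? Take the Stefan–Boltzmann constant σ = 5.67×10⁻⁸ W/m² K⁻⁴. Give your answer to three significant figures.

12.4 K

With α = 0.62, T₁ = 95.57 K.
After:  T₂ = [49.80·0.62/(4σ)]^(1/4) = 108.0 K.
ΔT = T₂ − T₁ = 12.44 K.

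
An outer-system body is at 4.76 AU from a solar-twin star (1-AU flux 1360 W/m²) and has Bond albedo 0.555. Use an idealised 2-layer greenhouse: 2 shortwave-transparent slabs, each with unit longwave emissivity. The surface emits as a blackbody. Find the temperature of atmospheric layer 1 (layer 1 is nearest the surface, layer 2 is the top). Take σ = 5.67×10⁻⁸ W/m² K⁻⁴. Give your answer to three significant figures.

By the inverse-square law, S = 1360/4.76² = 60.02 W/m².
OLR = S(1−α)/4 = 6.678 W/m²; the top layer radiates at T_e = 104.2 K.
The net upward flux σT_e⁴ is constant between every pair of levels, so T_k⁴ = (N+1−k)T_e⁴.
With k = 1: T_1 = (2+1−1)^¼·104.2 K = 123.9 K.

124 K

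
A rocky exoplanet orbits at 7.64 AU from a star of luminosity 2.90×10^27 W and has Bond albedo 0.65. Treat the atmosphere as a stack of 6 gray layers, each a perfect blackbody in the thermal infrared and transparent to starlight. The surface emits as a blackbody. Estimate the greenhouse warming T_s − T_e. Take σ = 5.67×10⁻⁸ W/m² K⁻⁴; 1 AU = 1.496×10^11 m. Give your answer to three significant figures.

Orbital distance: d = 7.64 AU = 1.143×10^12 m.
Spreading L over a sphere of radius d: S = 2.90×10^27/(4π·1.14×10^12²) = 176.7 W/m².
The effective emission temperature is T_e = [S(1−α)/(4σ)]^¼ = 128.5 K.
T_s = (N+1)^(1/4)·T_e = 209.0 K.
So the greenhouse effect raises the surface by 209.0 − 128.5 = 80.51 K.

80.5 kelvin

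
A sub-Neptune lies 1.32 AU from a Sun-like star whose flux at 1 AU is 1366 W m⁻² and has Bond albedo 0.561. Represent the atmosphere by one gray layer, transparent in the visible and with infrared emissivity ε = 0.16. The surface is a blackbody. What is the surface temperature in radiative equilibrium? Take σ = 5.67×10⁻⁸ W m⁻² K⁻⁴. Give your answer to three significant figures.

Irradiance scales as 1/d², so S = 1366 W m⁻² × (1/1.32)² = 784.0 W m⁻².
At the top of the atmosphere, σT_e⁴ = S(1−α)/4 = 86.04 W m⁻², giving T_e = 197.4 K.
The surface balance (absorbed SW + ε·downward IR = σT_s⁴) with T_a⁴ = T_s⁴/2 reduces to T_s = T_e·[2/(2−ε)]^¼ = 201.5 K.

202 kelvin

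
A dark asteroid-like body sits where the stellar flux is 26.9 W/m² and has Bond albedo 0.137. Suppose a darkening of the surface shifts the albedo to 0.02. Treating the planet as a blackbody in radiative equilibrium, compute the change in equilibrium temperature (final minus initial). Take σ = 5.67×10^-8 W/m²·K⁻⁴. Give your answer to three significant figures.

3.25 kelvin

With α = 0.137, T₁ = 100.6 K.
With α = 0.02, T₂ = 103.8 K.
Change: 103.8 − 100.6 = 3.248 K.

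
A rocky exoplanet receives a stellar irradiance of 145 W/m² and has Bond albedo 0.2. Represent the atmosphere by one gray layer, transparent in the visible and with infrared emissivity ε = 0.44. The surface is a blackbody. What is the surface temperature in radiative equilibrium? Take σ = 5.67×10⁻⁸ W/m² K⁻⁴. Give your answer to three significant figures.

At the top of the atmosphere, σT_e⁴ = S(1−α)/4 = 29.00 W/m², giving T_e = 150.4 K.
For a single slab of emissivity ε, T_s⁴ = 2T_e⁴/(2−ε); thus T_s = 150.4·(1.282)^(1/4) = 160.0 K.

160 K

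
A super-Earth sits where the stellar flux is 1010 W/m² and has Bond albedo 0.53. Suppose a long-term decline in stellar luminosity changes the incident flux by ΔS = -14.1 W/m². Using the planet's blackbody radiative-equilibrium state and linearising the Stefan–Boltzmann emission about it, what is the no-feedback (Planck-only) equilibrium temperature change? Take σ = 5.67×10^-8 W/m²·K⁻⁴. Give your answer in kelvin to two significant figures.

Unperturbed T_e = [1010·(1−0.53)/(4σ)]^¼ = 213.9 K.
Only a fraction (1−α) is absorbed and it's spread over 4πR², so ΔF = (1−α)ΔS/4 = -1.657 W/m².
The Planck feedback parameter is 4σT_e³ = 2.219 W/m²/K.
So ΔT₀ = -1.657/2.219 = -0.747 K.

-0.75 K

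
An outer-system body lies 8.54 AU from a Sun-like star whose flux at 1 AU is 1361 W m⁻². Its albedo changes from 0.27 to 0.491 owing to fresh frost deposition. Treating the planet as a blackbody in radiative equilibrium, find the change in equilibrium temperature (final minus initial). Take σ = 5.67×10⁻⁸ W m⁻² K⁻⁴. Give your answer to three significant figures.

-7.59 K

By the inverse-square law, S = 1361/8.54² = 18.66 W m⁻².
Before: T₁ = [18.66·0.73/(4σ)]^(1/4) = 88.04 K.
Final:   T₂ = [S(1−0.491)/(4σ)]^(1/4) = 80.45 K.
Change: 80.45 − 88.04 = -7.589 K.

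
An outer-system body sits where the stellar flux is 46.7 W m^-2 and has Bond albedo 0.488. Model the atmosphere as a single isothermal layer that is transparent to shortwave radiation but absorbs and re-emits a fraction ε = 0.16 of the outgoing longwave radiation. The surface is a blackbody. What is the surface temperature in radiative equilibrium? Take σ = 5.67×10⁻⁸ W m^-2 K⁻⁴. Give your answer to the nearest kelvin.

Effective emission temperature (TOA balance): σT_e⁴ = S(1−α)/4 = 5.978 W m^-2 → T_e = 101.3 K.
For a single slab of emissivity ε, T_s⁴ = 2T_e⁴/(2−ε); thus T_s = 101.3·(1.087)^(1/4) = 103.5 K.

103 kelvin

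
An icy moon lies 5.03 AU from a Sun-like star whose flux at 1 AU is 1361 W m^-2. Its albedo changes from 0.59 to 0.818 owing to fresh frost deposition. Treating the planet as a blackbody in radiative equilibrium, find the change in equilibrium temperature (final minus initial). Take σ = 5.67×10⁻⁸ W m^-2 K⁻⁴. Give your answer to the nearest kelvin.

By the inverse-square law, S = 1361/5.03² = 53.79 W m^-2.
Initial: T₁ = [S(1−0.59)/(4σ)]^(1/4) = 99.30 K.
After:  T₂ = [53.79·0.182/(4σ)]^(1/4) = 81.06 K.
Change: 81.06 − 99.30 = -18.25 K.

-18 K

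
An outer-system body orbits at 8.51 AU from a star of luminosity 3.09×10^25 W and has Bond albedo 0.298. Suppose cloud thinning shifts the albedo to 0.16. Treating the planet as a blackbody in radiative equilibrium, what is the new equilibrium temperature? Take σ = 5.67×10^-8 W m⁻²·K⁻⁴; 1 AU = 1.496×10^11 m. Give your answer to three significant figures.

d = 8.51 × 1.496×10^11 m = 1.273×10^12 m.
Spreading L over a sphere of radius d: S = 3.09×10^25/(4π·1.27×10^12²) = 1.517 W m⁻².
New equilibrium: T₂ = [(1−0.16)·1.517/(4σ)]^(1/4) = 48.69 K.

48.7 K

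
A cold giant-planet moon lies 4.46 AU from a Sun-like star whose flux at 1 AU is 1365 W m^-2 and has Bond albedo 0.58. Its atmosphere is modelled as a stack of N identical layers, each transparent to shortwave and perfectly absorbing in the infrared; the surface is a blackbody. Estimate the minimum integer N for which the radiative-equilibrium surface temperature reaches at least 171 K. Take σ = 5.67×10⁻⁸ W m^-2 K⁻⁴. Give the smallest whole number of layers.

6

Flux at the orbit: S = 1365/(4.46)² = 68.62 W m^-2.
OLR = S(1−α)/4 = 7.205 W m^-2; the top layer radiates at T_e = 106.2 K.
T_s = (N+1)^(1/4)·T_e ≥ 171 K requires N+1 ≥ (T_s/T_e)⁴ = (171/106.2)⁴ = 6.728.
Rounding up, N = 6.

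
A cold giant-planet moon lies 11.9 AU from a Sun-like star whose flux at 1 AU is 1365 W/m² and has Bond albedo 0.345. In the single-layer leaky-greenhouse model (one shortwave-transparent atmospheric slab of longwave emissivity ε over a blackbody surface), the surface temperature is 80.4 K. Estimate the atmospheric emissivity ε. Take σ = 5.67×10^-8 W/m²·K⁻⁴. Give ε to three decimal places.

0.668

Flux at the orbit: S = 1365/(11.9)² = 9.639 W/m².
TOA balance gives T_e = 72.64 K.
T_s⁴ = T_e⁴·2/(2−ε) → ε = 2 − 2(T_e/T_s)⁴ = 2 − 2·(72.64/80.4)⁴ = 0.6676.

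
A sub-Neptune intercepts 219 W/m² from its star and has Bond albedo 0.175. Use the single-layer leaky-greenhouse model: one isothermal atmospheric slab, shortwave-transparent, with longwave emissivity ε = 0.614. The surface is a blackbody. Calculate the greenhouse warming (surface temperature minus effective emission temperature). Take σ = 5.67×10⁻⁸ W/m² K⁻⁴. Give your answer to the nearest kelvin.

The planet radiates to space at T_e = [S(1−α)/(4σ)]^(1/4) = 168.0 K.
Surface balance with a leaky layer gives σT_s⁴ = σT_e⁴·2/(2−ε), so T_s = T_e·[2/(2−0.614)]^(1/4) = 184.1 K.
T_s − T_e = 184.1 − 168.0 = 16.13 K.

16 kelvin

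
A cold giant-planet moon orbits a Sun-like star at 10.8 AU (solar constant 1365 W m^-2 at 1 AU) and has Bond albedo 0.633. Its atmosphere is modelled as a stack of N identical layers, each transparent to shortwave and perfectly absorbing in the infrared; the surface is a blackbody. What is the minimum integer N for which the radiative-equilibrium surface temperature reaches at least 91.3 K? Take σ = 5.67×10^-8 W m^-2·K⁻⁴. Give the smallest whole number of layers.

3

Irradiance scales as 1/d², so S = 1365 W m^-2 × (1/10.8)² = 11.70 W m^-2.
Top-of-atmosphere balance: σT_e⁴ = S(1−α)/4 = 1.074 W m^-2 → T_e = 65.97 K.
Since T_s⁴ = (N+1)T_e⁴, we need N ≥ (T_s/T_e)⁴ − 1 = 2.669.
The minimum whole number is N = 3.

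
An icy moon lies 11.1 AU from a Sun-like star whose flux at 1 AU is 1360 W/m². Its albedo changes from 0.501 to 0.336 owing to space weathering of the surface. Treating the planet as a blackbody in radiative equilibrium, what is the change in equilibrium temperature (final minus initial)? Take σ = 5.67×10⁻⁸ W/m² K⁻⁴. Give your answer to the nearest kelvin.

5 K

By the inverse-square law, S = 1360/11.1² = 11.04 W/m².
With α = 0.501, T₁ = 70.20 K.
After:  T₂ = [11.04·0.664/(4σ)]^(1/4) = 75.40 K.
ΔT = T₂ − T₁ = 5.197 K.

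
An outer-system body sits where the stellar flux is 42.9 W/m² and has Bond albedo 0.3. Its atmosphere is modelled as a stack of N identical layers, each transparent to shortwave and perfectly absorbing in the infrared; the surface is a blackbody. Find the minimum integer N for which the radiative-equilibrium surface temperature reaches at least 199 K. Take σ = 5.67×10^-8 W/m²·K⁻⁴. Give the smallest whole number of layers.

Top-of-atmosphere balance: σT_e⁴ = S(1−α)/4 = 7.507 W/m² → T_e = 107.3 K.
Since T_s⁴ = (N+1)T_e⁴, we need N ≥ (T_s/T_e)⁴ − 1 = 10.844.
So N ≥ 10.844; the smallest integer is N = 11.

11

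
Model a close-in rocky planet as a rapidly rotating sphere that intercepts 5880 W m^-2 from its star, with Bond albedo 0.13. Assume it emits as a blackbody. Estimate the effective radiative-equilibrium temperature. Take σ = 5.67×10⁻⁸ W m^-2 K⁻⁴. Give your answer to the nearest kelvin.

388 K

Averaging over the sphere, the absorbed flux is S(1−α)/4 = 1279 W m^-2.
Balancing against σT⁴: T = (1279/5.67×10⁻⁸)^(1/4) = 387.5 K.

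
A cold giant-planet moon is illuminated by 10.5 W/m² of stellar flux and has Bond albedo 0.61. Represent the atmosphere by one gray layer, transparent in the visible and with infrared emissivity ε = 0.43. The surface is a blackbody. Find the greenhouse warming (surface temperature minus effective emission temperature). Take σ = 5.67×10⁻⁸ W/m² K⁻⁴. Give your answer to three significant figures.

At the top of the atmosphere, σT_e⁴ = S(1−α)/4 = 1.024 W/m², giving T_e = 65.19 K.
Surface balance with a leaky layer gives σT_s⁴ = σT_e⁴·2/(2−ε), so T_s = T_e·[2/(2−0.43)]^(1/4) = 69.25 K.
The atmosphere warms the surface by 4.067 K.

4.07 K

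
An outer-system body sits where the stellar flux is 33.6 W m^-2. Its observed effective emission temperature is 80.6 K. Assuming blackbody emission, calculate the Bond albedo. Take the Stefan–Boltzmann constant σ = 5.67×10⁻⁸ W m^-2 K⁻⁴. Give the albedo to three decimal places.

0.715

Energy balance: S(1−α)/4 = σT⁴, so 1−α = 4σT⁴/S.
σT⁴ = 2.393 W m^-2, so 4σT⁴ = 9.572 W m^-2.
1−α = 9.572/33.60 = 0.2849, so α = 0.7151.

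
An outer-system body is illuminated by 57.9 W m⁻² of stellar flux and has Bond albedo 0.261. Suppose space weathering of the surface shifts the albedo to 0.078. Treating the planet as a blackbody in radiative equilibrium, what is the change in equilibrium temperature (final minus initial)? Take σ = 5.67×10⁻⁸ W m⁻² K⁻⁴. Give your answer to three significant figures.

Before: T₁ = [57.90·0.739/(4σ)]^(1/4) = 117.2 K.
After:  T₂ = [57.90·0.922/(4σ)]^(1/4) = 123.9 K.
ΔT = T₂ − T₁ = 6.665 K.

6.67 K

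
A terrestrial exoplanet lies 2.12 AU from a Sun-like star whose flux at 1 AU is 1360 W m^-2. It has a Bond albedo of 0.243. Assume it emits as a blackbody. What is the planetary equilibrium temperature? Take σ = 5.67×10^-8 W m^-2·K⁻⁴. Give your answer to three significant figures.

178 K

Flux at the orbit: S = 1360/(2.12)² = 302.6 W m^-2.
Absorbed flux (global mean): S(1−α)/4 = 302.6·0.757/4 = 57.27 W m^-2.
In equilibrium σT⁴ equals this, so T = 178.3 K.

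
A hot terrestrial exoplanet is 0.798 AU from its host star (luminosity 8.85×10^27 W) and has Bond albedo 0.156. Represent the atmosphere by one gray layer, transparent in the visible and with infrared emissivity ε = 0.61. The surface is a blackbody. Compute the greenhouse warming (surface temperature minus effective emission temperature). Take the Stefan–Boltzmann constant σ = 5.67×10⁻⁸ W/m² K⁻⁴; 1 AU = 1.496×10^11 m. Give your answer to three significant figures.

Orbital distance: d = 0.798 AU = 1.194×10^11 m.
Spreading L over a sphere of radius d: S = 8.85×10^27/(4π·1.19×10^11²) = 49420 W/m².
At the top of the atmosphere, σT_e⁴ = S(1−α)/4 = 10430 W/m², giving T_e = 654.8 K.
Surface balance with a leaky layer gives σT_s⁴ = σT_e⁴·2/(2−ε), so T_s = T_e·[2/(2−0.61)]^(1/4) = 717.2 K.
The atmosphere warms the surface by 62.36 K.

62.4 K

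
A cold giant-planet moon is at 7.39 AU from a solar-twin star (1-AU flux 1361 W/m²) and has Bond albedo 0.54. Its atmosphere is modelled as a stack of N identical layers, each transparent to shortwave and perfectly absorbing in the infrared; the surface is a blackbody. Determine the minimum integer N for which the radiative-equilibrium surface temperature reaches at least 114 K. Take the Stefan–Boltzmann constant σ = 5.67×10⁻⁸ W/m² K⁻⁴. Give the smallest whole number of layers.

Flux at the orbit: S = 1361/(7.39)² = 24.92 W/m².
OLR = S(1−α)/4 = 2.866 W/m²; the top layer radiates at T_e = 84.32 K.
T_s = (N+1)^(1/4)·T_e ≥ 114 K requires N+1 ≥ (T_s/T_e)⁴ = (114/84.32)⁴ = 3.341.
The minimum whole number is N = 3.

3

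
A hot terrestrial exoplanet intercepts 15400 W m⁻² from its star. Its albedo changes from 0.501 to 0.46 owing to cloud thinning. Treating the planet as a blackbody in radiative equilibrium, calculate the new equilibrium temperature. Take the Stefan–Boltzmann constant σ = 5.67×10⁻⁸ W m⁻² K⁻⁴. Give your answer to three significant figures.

New equilibrium: T₂ = [(1−0.46)·15400/(4σ)]^(1/4) = 437.6 K.

438 K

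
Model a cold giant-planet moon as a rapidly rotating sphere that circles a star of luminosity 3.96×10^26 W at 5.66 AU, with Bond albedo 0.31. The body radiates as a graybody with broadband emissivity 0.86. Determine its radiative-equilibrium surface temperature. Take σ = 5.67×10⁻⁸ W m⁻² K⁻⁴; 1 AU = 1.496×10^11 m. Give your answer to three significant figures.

d = 5.66 × 1.496×10^11 m = 8.467×10^11 m.
Flux at the orbit: S = L/(4πd²) = 3.96×10^26/(4π·(8.47×10^11)²) = 43.95 W m⁻².
Absorbed flux (global mean): S(1−α)/4 = 43.95·0.69/4 = 7.582 W m⁻².
Radiative balance εσT⁴ = 7.582 gives T = [7.582/(0.86·σ)]^(1/4) = 111.7 K.

112 K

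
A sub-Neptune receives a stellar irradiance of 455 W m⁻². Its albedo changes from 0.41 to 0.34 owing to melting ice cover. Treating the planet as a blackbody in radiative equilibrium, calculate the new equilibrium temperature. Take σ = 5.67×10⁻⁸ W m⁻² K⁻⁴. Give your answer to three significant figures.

191 K

T₂ = [S(1−α₂)/(4σ)]^(1/4) = [455.0·0.66/(4σ)]^(1/4) = 190.8 K.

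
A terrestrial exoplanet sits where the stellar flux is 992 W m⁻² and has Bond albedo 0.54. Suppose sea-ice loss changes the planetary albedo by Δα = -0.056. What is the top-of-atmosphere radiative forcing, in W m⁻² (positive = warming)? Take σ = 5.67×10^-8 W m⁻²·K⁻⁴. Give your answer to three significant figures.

13.9 W m⁻²

ΔF = −(S/4)Δα = −(992.0/4)×(-0.056) = 13.89 W m⁻².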